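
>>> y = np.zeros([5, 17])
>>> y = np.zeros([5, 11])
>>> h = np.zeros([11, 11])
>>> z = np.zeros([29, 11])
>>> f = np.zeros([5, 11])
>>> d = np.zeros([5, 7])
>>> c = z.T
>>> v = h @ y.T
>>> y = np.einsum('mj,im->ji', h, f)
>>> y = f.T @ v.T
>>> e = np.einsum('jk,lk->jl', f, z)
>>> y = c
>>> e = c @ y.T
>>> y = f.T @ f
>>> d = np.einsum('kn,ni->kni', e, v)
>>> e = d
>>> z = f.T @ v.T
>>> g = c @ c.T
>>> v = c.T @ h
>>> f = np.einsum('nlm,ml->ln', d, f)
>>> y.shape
(11, 11)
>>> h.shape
(11, 11)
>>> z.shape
(11, 11)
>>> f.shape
(11, 11)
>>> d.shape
(11, 11, 5)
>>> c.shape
(11, 29)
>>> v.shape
(29, 11)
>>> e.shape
(11, 11, 5)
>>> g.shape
(11, 11)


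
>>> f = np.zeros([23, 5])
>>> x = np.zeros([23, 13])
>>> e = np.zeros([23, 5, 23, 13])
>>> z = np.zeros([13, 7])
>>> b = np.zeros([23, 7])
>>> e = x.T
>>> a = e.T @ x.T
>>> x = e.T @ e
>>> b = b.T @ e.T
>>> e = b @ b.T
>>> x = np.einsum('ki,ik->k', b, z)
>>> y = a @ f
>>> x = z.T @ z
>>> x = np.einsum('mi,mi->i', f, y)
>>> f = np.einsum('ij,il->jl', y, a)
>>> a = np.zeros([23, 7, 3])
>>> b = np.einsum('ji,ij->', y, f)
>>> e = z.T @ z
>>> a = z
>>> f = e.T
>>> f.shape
(7, 7)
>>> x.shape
(5,)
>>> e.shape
(7, 7)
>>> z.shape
(13, 7)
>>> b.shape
()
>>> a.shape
(13, 7)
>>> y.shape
(23, 5)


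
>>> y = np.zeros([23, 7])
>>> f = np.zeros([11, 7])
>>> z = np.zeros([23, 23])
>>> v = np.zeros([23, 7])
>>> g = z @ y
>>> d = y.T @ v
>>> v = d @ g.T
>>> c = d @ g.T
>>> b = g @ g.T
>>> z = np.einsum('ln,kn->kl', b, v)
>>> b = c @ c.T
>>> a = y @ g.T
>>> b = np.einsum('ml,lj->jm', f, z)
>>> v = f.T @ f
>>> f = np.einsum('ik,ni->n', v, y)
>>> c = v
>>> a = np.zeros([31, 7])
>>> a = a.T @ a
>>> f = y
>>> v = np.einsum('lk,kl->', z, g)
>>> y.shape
(23, 7)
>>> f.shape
(23, 7)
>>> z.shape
(7, 23)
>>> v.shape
()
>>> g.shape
(23, 7)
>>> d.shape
(7, 7)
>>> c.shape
(7, 7)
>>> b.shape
(23, 11)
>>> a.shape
(7, 7)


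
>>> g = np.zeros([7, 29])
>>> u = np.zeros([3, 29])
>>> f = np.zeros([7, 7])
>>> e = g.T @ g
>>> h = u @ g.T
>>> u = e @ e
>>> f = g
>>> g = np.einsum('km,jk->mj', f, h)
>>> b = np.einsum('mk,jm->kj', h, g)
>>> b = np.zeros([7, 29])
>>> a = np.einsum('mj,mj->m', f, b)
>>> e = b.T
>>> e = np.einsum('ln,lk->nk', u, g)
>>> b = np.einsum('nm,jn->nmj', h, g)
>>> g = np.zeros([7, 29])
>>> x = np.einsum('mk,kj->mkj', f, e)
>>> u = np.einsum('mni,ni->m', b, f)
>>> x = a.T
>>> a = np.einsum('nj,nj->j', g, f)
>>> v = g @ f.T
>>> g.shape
(7, 29)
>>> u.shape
(3,)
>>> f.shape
(7, 29)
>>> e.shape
(29, 3)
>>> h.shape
(3, 7)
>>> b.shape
(3, 7, 29)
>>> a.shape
(29,)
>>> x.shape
(7,)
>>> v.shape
(7, 7)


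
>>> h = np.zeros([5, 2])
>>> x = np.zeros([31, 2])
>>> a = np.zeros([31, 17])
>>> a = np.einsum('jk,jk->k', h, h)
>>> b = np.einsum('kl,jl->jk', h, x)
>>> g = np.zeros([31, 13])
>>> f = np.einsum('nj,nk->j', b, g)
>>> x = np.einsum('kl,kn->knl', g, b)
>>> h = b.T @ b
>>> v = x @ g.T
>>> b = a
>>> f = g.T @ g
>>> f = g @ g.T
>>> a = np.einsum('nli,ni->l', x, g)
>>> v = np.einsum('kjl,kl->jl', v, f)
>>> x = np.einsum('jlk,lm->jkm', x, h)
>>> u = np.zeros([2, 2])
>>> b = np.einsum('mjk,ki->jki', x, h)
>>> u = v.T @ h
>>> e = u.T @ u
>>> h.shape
(5, 5)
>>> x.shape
(31, 13, 5)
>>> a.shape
(5,)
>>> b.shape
(13, 5, 5)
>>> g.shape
(31, 13)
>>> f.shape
(31, 31)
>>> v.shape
(5, 31)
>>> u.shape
(31, 5)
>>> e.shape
(5, 5)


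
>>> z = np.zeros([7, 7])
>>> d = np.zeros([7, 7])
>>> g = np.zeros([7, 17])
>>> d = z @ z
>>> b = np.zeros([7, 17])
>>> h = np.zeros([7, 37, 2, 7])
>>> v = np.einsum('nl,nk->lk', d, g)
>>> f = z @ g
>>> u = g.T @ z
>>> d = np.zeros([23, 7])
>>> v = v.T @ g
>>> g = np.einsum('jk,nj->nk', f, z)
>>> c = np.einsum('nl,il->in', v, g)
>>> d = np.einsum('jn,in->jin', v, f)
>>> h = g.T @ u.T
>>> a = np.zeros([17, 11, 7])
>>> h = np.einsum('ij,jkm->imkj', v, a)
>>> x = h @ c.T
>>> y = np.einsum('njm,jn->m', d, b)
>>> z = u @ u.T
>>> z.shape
(17, 17)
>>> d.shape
(17, 7, 17)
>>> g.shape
(7, 17)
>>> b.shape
(7, 17)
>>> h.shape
(17, 7, 11, 17)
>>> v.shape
(17, 17)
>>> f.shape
(7, 17)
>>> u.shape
(17, 7)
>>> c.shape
(7, 17)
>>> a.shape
(17, 11, 7)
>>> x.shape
(17, 7, 11, 7)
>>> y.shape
(17,)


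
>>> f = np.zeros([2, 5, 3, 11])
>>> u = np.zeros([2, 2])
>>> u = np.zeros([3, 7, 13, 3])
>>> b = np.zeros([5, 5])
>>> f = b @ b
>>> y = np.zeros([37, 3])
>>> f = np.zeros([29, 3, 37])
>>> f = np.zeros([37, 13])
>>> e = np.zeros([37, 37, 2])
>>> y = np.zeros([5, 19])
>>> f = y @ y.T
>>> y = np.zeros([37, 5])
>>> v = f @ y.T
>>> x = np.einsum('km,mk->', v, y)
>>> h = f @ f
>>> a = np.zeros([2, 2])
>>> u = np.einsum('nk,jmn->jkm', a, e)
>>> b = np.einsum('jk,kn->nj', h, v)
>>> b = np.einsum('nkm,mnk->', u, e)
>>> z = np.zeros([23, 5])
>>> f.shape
(5, 5)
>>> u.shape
(37, 2, 37)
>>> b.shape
()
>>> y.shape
(37, 5)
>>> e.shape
(37, 37, 2)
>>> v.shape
(5, 37)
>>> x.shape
()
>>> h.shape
(5, 5)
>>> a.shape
(2, 2)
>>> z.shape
(23, 5)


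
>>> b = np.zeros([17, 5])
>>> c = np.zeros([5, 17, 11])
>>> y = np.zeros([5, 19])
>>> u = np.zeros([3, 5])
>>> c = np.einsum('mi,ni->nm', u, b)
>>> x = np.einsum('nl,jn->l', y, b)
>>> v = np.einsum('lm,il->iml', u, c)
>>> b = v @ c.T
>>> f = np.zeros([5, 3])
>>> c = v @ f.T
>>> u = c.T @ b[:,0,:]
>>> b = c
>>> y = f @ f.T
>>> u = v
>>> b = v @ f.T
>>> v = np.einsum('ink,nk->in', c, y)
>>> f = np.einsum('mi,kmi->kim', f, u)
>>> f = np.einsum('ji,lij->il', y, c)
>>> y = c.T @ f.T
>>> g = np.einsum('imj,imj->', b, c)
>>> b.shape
(17, 5, 5)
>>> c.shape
(17, 5, 5)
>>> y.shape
(5, 5, 5)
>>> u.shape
(17, 5, 3)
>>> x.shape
(19,)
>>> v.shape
(17, 5)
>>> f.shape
(5, 17)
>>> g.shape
()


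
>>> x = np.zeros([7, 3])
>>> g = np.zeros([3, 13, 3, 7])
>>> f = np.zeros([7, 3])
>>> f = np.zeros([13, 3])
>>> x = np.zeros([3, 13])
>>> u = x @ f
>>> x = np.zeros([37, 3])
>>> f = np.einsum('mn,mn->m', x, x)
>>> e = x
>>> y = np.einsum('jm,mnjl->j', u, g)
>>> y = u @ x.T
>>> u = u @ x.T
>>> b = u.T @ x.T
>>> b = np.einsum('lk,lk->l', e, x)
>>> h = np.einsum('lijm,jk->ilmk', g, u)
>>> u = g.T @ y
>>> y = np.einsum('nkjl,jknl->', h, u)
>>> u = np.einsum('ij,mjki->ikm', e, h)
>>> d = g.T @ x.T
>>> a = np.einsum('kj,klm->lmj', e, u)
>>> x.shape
(37, 3)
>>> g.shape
(3, 13, 3, 7)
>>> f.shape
(37,)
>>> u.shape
(37, 7, 13)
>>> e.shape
(37, 3)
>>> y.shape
()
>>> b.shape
(37,)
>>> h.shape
(13, 3, 7, 37)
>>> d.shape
(7, 3, 13, 37)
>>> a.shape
(7, 13, 3)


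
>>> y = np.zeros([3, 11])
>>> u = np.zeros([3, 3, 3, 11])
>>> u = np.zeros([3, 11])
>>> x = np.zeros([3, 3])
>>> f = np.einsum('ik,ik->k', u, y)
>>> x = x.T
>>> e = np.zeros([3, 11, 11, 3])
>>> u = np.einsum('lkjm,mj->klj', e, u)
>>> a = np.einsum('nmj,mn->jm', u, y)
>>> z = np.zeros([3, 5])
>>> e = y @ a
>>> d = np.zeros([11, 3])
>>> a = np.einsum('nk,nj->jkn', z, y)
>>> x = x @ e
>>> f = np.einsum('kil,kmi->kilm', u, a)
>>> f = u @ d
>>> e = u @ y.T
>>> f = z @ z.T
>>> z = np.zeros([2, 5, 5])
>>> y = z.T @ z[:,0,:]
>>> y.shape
(5, 5, 5)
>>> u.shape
(11, 3, 11)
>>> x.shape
(3, 3)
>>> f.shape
(3, 3)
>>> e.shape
(11, 3, 3)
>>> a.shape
(11, 5, 3)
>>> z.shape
(2, 5, 5)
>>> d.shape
(11, 3)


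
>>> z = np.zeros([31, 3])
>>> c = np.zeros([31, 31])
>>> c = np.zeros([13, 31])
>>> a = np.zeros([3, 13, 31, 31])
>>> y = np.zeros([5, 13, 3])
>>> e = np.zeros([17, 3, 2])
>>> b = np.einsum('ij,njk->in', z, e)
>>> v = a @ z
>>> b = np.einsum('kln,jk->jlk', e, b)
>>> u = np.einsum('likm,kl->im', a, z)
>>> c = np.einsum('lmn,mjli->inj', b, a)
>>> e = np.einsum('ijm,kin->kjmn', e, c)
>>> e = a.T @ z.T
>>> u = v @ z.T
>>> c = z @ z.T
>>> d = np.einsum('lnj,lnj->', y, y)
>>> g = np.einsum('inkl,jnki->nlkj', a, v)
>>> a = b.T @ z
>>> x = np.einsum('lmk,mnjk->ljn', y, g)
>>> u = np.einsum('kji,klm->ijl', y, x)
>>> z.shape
(31, 3)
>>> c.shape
(31, 31)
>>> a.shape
(17, 3, 3)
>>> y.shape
(5, 13, 3)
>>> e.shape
(31, 31, 13, 31)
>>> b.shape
(31, 3, 17)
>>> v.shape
(3, 13, 31, 3)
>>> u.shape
(3, 13, 31)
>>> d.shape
()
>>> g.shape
(13, 31, 31, 3)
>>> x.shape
(5, 31, 31)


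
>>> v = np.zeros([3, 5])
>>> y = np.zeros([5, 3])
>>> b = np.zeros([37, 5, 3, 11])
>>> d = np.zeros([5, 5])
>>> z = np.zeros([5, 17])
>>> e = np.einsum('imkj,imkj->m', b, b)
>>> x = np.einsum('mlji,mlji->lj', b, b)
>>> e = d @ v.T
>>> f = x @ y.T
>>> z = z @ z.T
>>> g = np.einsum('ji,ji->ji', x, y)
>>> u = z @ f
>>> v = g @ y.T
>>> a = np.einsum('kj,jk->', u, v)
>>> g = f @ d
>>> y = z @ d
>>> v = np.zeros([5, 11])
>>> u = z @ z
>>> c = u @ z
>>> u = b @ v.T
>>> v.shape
(5, 11)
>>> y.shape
(5, 5)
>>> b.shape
(37, 5, 3, 11)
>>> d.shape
(5, 5)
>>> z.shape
(5, 5)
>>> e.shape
(5, 3)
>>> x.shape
(5, 3)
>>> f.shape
(5, 5)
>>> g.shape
(5, 5)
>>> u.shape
(37, 5, 3, 5)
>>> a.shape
()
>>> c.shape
(5, 5)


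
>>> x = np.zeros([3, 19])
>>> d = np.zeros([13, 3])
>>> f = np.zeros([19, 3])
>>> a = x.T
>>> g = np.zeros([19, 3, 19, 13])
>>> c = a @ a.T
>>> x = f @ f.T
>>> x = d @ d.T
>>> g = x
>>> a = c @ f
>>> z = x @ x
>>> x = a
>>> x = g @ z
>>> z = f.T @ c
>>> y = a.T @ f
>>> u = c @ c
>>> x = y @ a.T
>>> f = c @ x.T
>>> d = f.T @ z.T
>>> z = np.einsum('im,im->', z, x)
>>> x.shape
(3, 19)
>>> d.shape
(3, 3)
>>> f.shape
(19, 3)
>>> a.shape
(19, 3)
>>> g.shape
(13, 13)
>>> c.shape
(19, 19)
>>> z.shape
()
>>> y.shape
(3, 3)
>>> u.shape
(19, 19)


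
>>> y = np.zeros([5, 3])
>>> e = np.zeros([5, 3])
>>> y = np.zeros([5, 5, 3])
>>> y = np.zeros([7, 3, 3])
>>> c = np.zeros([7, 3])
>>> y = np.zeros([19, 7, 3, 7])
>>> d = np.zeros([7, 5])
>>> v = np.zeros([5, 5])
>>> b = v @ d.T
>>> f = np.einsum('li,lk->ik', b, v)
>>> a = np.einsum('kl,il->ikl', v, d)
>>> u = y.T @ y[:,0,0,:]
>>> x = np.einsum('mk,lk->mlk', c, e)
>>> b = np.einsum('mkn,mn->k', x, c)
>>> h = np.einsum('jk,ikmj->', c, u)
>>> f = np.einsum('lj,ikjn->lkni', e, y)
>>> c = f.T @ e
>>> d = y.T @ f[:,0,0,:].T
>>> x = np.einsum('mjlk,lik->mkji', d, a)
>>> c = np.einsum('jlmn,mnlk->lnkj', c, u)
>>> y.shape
(19, 7, 3, 7)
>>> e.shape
(5, 3)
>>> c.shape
(7, 3, 7, 19)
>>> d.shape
(7, 3, 7, 5)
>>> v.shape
(5, 5)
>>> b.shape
(5,)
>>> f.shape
(5, 7, 7, 19)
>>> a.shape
(7, 5, 5)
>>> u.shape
(7, 3, 7, 7)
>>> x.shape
(7, 5, 3, 5)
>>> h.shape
()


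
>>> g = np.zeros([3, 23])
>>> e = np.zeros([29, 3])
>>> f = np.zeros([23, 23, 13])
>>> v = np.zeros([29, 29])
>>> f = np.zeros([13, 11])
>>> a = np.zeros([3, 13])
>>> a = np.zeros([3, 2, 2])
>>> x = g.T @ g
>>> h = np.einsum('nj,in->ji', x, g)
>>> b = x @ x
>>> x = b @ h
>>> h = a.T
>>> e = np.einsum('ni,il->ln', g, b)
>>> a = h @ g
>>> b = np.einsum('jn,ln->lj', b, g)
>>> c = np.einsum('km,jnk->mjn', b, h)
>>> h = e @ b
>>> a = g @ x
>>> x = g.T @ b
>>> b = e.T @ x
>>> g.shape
(3, 23)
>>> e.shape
(23, 3)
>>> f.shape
(13, 11)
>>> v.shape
(29, 29)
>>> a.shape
(3, 3)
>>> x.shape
(23, 23)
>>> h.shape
(23, 23)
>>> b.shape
(3, 23)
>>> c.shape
(23, 2, 2)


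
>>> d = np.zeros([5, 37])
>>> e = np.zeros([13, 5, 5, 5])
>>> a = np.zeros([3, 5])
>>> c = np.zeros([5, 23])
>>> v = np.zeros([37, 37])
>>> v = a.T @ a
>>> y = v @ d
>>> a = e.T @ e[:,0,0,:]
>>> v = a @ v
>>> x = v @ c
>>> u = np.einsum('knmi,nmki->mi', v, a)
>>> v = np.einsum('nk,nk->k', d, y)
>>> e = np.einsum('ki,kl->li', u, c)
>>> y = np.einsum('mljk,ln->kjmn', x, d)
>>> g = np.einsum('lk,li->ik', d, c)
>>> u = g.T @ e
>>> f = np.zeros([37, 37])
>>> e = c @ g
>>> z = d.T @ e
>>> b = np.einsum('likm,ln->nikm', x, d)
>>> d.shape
(5, 37)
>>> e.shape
(5, 37)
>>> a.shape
(5, 5, 5, 5)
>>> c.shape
(5, 23)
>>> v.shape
(37,)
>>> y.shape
(23, 5, 5, 37)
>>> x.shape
(5, 5, 5, 23)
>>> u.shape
(37, 5)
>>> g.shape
(23, 37)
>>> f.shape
(37, 37)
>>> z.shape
(37, 37)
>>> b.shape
(37, 5, 5, 23)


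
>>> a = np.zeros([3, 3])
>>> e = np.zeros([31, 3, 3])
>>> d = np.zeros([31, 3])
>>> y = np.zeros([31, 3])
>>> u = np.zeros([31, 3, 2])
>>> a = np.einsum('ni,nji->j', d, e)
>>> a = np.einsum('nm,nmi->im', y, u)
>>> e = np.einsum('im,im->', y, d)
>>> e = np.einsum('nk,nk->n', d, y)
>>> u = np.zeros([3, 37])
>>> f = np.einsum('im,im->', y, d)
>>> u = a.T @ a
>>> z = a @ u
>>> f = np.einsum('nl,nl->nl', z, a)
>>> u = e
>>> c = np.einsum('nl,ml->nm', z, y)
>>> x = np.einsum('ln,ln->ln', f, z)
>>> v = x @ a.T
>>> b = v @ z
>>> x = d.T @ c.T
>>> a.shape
(2, 3)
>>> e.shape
(31,)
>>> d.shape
(31, 3)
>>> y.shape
(31, 3)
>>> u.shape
(31,)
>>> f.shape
(2, 3)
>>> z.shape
(2, 3)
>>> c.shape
(2, 31)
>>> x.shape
(3, 2)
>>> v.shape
(2, 2)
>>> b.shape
(2, 3)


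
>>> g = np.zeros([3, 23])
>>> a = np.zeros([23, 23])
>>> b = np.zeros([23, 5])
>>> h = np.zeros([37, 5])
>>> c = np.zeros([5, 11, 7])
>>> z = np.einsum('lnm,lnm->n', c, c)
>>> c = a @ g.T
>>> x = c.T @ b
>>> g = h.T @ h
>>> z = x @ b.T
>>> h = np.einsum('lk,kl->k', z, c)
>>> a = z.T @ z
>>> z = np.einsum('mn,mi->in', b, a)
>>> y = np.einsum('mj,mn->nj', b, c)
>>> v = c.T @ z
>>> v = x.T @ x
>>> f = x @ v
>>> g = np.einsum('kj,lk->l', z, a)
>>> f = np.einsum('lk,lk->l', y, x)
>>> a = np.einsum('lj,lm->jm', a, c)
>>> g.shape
(23,)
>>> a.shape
(23, 3)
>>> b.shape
(23, 5)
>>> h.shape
(23,)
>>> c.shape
(23, 3)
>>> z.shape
(23, 5)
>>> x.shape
(3, 5)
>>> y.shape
(3, 5)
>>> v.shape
(5, 5)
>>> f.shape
(3,)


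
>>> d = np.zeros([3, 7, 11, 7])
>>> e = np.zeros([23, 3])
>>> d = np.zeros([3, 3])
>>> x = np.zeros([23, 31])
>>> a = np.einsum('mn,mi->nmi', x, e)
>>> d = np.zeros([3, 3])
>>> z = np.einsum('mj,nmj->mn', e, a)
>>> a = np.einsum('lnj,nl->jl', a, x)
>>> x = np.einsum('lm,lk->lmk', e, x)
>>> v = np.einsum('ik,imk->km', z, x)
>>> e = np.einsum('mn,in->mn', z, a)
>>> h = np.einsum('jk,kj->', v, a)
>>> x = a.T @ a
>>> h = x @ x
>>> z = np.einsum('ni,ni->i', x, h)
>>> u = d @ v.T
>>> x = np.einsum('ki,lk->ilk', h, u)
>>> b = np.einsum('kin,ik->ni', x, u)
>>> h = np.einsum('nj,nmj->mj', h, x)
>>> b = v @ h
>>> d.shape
(3, 3)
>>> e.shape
(23, 31)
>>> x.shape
(31, 3, 31)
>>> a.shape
(3, 31)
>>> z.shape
(31,)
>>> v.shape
(31, 3)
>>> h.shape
(3, 31)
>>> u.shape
(3, 31)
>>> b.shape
(31, 31)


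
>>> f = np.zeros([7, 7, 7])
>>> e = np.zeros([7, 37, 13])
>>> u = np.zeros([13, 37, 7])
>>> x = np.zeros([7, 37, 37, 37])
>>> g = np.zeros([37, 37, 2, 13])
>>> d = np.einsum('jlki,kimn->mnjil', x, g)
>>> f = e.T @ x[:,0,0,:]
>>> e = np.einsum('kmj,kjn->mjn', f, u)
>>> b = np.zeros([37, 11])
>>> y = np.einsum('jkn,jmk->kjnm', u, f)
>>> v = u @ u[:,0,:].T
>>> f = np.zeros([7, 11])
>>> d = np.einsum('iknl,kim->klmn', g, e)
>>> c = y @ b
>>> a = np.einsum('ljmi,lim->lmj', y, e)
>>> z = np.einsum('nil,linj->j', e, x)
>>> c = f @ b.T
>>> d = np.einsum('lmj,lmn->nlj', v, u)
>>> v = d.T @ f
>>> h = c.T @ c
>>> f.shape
(7, 11)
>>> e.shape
(37, 37, 7)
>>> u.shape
(13, 37, 7)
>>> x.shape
(7, 37, 37, 37)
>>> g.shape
(37, 37, 2, 13)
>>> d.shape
(7, 13, 13)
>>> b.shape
(37, 11)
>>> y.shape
(37, 13, 7, 37)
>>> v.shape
(13, 13, 11)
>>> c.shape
(7, 37)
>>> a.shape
(37, 7, 13)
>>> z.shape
(37,)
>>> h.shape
(37, 37)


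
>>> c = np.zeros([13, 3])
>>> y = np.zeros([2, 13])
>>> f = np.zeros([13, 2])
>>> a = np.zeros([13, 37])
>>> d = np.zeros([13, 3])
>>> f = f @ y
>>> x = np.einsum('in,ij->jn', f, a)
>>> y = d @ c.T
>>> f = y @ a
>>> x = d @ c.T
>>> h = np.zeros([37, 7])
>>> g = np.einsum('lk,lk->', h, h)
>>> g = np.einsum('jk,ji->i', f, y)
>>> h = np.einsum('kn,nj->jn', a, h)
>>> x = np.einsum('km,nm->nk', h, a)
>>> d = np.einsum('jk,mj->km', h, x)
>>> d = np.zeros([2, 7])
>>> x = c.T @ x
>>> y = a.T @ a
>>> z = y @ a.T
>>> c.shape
(13, 3)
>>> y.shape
(37, 37)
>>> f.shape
(13, 37)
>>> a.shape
(13, 37)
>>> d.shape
(2, 7)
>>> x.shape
(3, 7)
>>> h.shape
(7, 37)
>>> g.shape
(13,)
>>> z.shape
(37, 13)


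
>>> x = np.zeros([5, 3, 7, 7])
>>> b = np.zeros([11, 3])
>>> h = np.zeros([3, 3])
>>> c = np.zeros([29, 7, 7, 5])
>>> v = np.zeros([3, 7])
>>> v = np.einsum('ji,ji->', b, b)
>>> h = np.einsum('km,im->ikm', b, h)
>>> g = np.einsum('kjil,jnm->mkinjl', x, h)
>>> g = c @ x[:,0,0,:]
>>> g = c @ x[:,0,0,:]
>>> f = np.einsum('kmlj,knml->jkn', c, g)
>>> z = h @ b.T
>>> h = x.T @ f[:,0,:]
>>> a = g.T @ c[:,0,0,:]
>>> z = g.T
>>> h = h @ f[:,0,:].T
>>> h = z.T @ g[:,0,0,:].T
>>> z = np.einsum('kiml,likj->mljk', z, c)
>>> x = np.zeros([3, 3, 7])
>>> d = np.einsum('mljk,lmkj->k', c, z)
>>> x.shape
(3, 3, 7)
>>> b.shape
(11, 3)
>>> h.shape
(29, 7, 7, 29)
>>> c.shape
(29, 7, 7, 5)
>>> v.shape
()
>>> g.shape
(29, 7, 7, 7)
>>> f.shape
(5, 29, 7)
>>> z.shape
(7, 29, 5, 7)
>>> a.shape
(7, 7, 7, 5)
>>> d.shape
(5,)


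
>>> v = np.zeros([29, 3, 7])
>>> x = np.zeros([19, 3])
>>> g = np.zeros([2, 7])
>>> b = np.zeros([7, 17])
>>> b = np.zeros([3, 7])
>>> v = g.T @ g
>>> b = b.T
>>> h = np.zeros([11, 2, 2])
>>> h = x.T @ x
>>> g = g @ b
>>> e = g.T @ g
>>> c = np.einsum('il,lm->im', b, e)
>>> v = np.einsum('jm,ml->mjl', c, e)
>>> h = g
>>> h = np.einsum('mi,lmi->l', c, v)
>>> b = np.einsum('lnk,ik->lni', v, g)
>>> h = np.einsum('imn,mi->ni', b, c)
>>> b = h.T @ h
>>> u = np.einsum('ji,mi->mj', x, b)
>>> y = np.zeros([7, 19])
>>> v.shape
(3, 7, 3)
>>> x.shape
(19, 3)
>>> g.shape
(2, 3)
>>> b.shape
(3, 3)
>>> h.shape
(2, 3)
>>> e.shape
(3, 3)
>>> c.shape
(7, 3)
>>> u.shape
(3, 19)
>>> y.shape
(7, 19)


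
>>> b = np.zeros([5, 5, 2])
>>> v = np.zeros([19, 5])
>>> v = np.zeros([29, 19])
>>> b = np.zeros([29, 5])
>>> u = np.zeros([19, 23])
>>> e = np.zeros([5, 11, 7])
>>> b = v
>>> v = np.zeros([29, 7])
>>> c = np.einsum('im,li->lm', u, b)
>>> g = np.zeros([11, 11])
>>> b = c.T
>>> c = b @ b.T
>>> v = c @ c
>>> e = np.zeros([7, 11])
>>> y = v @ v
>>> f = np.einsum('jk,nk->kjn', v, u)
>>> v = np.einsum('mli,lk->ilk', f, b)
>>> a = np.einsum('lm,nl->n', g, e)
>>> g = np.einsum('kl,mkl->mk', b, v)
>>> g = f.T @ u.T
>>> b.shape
(23, 29)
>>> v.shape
(19, 23, 29)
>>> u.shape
(19, 23)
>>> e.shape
(7, 11)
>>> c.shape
(23, 23)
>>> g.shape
(19, 23, 19)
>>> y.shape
(23, 23)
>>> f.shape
(23, 23, 19)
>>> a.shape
(7,)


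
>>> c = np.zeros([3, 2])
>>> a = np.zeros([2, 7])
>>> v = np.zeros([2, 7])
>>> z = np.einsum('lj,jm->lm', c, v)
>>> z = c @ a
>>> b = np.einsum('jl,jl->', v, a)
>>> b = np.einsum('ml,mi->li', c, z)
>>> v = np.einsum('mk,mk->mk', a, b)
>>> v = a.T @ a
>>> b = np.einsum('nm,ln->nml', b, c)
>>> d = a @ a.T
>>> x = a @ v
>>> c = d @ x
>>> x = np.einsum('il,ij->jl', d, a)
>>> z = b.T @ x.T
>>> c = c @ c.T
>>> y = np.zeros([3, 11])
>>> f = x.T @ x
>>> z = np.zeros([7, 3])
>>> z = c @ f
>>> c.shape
(2, 2)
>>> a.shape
(2, 7)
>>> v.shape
(7, 7)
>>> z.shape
(2, 2)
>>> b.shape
(2, 7, 3)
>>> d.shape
(2, 2)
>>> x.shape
(7, 2)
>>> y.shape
(3, 11)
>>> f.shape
(2, 2)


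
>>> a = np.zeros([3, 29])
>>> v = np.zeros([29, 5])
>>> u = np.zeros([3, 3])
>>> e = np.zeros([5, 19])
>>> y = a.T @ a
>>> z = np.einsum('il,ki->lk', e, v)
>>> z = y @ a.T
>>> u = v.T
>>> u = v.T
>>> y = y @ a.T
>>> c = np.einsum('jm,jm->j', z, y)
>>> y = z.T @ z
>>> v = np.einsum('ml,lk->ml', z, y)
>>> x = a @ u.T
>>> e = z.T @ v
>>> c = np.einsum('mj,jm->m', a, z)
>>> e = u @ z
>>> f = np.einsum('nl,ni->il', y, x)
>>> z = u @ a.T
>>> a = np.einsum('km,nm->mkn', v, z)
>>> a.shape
(3, 29, 5)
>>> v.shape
(29, 3)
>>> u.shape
(5, 29)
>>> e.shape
(5, 3)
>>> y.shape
(3, 3)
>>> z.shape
(5, 3)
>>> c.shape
(3,)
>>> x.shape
(3, 5)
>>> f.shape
(5, 3)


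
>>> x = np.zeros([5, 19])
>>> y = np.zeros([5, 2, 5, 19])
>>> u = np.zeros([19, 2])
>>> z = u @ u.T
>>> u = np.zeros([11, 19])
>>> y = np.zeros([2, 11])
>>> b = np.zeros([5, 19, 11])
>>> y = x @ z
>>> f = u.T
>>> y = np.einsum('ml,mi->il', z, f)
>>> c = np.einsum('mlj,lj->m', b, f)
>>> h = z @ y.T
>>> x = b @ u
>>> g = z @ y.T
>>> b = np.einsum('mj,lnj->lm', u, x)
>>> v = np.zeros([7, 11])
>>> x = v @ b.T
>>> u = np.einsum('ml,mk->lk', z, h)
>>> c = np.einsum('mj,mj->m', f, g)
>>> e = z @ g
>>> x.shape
(7, 5)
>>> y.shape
(11, 19)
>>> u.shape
(19, 11)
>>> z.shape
(19, 19)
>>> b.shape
(5, 11)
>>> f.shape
(19, 11)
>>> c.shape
(19,)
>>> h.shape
(19, 11)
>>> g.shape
(19, 11)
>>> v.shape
(7, 11)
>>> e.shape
(19, 11)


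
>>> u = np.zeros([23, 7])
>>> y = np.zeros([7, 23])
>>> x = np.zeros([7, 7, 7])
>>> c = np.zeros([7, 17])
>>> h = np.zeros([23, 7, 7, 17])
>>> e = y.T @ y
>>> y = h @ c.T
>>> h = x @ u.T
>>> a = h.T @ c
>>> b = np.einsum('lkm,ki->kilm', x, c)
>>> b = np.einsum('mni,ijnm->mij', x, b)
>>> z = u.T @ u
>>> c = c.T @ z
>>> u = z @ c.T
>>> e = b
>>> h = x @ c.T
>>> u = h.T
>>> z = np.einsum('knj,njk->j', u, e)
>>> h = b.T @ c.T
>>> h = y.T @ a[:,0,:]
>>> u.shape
(17, 7, 7)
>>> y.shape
(23, 7, 7, 7)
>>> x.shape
(7, 7, 7)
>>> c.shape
(17, 7)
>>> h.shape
(7, 7, 7, 17)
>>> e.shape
(7, 7, 17)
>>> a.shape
(23, 7, 17)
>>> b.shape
(7, 7, 17)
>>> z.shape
(7,)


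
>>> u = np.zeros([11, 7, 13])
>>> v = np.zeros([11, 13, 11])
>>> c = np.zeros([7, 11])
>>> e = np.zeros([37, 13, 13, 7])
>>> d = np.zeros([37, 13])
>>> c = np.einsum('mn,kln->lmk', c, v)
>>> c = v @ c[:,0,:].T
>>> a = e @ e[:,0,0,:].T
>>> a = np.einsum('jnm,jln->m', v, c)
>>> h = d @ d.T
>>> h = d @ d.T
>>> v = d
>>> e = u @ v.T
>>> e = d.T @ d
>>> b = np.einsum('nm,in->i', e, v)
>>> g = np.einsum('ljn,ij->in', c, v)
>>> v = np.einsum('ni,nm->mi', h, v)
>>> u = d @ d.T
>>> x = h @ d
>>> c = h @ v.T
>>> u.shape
(37, 37)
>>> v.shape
(13, 37)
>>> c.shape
(37, 13)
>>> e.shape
(13, 13)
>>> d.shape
(37, 13)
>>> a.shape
(11,)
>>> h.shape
(37, 37)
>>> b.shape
(37,)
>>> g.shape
(37, 13)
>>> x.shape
(37, 13)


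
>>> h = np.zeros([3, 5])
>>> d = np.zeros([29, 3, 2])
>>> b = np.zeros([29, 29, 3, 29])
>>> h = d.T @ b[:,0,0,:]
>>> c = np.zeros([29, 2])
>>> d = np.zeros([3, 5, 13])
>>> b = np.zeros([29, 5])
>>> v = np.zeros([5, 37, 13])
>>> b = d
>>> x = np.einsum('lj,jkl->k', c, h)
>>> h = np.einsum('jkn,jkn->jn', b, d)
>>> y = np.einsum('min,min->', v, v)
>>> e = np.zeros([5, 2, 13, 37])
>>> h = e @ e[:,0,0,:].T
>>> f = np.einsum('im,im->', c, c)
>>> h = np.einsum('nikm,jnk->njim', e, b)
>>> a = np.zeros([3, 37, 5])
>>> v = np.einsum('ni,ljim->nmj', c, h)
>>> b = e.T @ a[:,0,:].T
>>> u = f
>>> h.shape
(5, 3, 2, 37)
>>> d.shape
(3, 5, 13)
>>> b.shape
(37, 13, 2, 3)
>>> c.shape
(29, 2)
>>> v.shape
(29, 37, 3)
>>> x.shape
(3,)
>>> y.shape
()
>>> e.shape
(5, 2, 13, 37)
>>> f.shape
()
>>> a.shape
(3, 37, 5)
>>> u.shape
()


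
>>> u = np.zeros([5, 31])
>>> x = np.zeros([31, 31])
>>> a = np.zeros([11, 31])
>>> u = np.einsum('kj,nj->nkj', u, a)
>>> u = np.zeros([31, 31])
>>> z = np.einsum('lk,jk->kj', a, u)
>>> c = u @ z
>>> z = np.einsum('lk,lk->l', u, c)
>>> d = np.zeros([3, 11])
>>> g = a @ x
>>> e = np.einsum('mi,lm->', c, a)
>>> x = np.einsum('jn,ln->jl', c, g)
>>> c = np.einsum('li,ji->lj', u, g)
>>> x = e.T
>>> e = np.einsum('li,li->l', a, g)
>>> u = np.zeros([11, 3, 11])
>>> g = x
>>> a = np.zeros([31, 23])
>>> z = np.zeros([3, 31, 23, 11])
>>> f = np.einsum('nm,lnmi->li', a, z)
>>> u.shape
(11, 3, 11)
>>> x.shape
()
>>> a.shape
(31, 23)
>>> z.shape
(3, 31, 23, 11)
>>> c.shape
(31, 11)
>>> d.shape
(3, 11)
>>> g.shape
()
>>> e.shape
(11,)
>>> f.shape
(3, 11)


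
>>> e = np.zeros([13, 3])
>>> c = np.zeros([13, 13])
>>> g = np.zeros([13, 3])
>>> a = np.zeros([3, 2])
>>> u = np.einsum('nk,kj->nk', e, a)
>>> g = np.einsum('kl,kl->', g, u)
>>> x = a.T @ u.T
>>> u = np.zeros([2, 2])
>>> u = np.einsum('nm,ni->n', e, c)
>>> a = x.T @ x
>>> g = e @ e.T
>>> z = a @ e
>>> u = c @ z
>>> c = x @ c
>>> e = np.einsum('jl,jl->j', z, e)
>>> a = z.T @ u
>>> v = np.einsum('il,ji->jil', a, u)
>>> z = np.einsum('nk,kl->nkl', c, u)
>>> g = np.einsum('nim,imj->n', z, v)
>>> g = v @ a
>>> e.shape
(13,)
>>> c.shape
(2, 13)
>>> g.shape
(13, 3, 3)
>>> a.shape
(3, 3)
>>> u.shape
(13, 3)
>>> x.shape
(2, 13)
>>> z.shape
(2, 13, 3)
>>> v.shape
(13, 3, 3)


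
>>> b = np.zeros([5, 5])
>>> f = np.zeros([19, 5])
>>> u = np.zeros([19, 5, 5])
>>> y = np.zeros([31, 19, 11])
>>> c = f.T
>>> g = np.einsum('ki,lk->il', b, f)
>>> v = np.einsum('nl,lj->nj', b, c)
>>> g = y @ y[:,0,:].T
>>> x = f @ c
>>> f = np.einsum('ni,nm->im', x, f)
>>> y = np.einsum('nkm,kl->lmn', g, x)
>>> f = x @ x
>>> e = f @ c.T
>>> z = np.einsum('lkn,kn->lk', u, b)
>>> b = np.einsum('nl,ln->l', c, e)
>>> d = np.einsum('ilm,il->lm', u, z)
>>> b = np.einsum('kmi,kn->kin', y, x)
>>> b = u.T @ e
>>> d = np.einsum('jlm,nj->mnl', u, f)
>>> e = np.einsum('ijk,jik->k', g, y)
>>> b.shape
(5, 5, 5)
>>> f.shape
(19, 19)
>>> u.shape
(19, 5, 5)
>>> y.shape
(19, 31, 31)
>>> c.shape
(5, 19)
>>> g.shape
(31, 19, 31)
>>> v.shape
(5, 19)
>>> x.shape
(19, 19)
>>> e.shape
(31,)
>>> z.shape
(19, 5)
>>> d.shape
(5, 19, 5)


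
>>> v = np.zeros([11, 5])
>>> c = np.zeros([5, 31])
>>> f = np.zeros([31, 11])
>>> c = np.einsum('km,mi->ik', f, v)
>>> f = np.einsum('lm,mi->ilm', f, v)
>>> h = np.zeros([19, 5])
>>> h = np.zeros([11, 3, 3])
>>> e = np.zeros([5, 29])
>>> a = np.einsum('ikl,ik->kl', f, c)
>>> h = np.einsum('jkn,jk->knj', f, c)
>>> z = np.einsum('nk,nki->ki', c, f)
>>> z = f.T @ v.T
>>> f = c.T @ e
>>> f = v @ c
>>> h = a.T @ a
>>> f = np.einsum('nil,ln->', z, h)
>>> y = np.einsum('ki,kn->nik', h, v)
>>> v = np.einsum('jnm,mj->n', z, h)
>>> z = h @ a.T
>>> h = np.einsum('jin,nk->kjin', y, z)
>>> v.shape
(31,)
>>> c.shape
(5, 31)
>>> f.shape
()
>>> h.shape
(31, 5, 11, 11)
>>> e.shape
(5, 29)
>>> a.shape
(31, 11)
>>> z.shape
(11, 31)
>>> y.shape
(5, 11, 11)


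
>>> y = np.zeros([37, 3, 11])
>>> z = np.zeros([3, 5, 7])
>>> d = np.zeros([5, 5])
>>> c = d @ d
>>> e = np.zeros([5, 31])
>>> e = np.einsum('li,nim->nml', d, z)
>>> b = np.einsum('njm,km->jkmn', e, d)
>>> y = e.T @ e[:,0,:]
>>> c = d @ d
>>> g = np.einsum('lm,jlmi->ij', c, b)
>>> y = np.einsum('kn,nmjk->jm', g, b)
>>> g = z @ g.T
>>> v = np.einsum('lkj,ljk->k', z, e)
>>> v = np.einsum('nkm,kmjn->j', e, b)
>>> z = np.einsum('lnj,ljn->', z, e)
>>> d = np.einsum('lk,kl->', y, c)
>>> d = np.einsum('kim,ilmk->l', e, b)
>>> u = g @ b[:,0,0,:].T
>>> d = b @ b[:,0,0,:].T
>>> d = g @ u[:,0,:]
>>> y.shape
(5, 5)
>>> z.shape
()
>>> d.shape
(3, 5, 7)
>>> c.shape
(5, 5)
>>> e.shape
(3, 7, 5)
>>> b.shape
(7, 5, 5, 3)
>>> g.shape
(3, 5, 3)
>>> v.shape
(5,)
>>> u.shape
(3, 5, 7)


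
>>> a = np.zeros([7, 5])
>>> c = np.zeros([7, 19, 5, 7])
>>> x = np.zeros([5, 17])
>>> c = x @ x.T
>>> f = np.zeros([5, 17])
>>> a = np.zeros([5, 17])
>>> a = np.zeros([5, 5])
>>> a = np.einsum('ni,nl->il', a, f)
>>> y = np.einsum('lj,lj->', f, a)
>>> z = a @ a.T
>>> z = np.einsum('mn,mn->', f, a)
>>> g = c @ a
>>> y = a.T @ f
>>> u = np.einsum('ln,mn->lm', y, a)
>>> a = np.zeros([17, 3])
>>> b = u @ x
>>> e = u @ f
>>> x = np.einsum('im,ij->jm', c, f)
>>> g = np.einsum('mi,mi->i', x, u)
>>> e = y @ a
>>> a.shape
(17, 3)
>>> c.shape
(5, 5)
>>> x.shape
(17, 5)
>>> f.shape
(5, 17)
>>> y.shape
(17, 17)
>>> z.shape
()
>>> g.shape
(5,)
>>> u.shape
(17, 5)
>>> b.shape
(17, 17)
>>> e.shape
(17, 3)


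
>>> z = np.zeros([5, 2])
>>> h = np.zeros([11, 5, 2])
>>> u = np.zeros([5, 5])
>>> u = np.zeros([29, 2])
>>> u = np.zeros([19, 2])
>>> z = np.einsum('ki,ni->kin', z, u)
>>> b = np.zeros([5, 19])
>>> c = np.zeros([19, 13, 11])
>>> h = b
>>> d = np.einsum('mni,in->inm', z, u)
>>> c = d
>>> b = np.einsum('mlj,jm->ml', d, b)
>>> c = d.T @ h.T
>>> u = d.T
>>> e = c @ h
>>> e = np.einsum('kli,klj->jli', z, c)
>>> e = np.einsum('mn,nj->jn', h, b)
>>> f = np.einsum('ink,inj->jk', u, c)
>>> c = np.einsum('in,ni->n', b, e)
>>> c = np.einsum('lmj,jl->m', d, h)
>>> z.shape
(5, 2, 19)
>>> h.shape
(5, 19)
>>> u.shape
(5, 2, 19)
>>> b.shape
(19, 2)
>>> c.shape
(2,)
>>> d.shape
(19, 2, 5)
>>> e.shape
(2, 19)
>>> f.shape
(5, 19)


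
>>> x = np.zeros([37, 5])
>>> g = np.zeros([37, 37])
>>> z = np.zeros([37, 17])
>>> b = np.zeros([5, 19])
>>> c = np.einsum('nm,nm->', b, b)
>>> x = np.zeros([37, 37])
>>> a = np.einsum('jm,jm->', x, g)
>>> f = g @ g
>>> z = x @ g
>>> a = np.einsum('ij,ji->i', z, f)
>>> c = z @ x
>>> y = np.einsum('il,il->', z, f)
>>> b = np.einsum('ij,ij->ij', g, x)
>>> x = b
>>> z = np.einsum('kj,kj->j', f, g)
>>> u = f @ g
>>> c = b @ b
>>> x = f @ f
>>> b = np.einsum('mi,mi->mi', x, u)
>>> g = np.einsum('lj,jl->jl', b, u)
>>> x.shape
(37, 37)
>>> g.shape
(37, 37)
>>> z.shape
(37,)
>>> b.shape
(37, 37)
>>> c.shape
(37, 37)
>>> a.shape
(37,)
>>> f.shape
(37, 37)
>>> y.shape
()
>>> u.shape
(37, 37)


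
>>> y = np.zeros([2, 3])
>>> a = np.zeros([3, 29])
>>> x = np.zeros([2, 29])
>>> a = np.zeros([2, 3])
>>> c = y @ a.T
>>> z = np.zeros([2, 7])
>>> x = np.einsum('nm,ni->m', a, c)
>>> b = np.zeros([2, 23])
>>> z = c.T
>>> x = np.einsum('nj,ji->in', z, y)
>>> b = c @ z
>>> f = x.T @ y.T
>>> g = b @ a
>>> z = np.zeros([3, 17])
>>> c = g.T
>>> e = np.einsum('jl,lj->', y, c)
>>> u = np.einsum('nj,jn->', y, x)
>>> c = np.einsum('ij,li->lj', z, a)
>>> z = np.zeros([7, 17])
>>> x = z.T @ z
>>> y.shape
(2, 3)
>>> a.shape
(2, 3)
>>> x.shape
(17, 17)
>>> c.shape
(2, 17)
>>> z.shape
(7, 17)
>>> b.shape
(2, 2)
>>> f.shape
(2, 2)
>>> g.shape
(2, 3)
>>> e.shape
()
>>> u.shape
()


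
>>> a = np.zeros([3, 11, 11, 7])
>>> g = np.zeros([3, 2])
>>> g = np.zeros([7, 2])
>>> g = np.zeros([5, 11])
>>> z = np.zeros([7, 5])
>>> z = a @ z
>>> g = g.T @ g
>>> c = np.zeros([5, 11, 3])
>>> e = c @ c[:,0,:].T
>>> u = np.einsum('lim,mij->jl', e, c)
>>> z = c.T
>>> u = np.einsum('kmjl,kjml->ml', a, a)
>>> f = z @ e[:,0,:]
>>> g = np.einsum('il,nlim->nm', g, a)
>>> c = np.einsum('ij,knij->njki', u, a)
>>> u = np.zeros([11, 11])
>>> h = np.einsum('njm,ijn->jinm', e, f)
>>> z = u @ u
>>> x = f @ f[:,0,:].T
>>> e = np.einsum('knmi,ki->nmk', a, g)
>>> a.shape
(3, 11, 11, 7)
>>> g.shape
(3, 7)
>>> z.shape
(11, 11)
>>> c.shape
(11, 7, 3, 11)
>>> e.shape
(11, 11, 3)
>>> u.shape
(11, 11)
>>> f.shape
(3, 11, 5)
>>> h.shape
(11, 3, 5, 5)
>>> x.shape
(3, 11, 3)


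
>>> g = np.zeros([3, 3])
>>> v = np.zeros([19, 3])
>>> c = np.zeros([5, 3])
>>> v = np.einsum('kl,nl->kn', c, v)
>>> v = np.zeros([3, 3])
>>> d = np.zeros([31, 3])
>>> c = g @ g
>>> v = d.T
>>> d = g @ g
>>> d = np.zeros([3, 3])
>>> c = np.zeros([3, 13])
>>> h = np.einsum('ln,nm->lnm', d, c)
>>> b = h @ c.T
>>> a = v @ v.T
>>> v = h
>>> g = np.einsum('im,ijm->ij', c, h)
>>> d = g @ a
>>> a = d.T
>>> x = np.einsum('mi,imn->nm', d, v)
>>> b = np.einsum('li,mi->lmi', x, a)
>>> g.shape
(3, 3)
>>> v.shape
(3, 3, 13)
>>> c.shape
(3, 13)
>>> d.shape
(3, 3)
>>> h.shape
(3, 3, 13)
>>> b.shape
(13, 3, 3)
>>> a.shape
(3, 3)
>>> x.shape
(13, 3)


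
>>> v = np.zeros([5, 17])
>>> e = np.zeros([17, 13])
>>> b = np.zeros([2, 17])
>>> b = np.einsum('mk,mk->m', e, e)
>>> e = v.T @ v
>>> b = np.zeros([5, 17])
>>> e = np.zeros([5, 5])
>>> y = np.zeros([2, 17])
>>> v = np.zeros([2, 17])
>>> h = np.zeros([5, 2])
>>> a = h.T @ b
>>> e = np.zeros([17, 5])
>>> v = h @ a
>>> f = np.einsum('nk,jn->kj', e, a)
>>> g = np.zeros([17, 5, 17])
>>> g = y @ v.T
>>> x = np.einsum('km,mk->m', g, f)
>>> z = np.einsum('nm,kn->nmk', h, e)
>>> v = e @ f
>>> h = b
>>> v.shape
(17, 2)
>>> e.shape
(17, 5)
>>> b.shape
(5, 17)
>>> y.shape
(2, 17)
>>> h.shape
(5, 17)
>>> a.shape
(2, 17)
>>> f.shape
(5, 2)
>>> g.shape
(2, 5)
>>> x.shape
(5,)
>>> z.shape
(5, 2, 17)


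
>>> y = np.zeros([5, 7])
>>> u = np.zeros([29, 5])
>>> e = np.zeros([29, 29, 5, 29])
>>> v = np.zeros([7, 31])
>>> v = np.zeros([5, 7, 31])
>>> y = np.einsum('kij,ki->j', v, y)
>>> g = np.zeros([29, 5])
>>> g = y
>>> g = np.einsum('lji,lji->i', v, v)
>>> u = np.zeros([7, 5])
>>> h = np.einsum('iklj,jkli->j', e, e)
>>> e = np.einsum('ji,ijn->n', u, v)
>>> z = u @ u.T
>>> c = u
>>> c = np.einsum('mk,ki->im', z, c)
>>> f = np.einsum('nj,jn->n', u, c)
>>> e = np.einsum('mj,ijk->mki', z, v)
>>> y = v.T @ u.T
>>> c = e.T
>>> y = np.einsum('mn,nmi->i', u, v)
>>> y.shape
(31,)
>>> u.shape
(7, 5)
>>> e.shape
(7, 31, 5)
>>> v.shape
(5, 7, 31)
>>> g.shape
(31,)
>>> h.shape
(29,)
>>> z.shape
(7, 7)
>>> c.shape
(5, 31, 7)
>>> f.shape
(7,)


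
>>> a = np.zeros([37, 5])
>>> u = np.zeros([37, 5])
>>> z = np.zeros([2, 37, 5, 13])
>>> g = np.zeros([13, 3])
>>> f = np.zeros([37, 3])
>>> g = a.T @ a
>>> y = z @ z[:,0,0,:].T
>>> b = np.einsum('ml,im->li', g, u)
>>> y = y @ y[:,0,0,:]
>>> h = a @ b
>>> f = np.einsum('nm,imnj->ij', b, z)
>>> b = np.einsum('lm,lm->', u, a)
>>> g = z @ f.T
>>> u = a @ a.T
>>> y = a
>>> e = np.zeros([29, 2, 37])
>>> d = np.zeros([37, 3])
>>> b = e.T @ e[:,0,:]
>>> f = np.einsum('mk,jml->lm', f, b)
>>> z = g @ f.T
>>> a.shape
(37, 5)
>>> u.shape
(37, 37)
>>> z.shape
(2, 37, 5, 37)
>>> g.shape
(2, 37, 5, 2)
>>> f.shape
(37, 2)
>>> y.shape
(37, 5)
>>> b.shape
(37, 2, 37)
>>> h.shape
(37, 37)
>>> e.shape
(29, 2, 37)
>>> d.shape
(37, 3)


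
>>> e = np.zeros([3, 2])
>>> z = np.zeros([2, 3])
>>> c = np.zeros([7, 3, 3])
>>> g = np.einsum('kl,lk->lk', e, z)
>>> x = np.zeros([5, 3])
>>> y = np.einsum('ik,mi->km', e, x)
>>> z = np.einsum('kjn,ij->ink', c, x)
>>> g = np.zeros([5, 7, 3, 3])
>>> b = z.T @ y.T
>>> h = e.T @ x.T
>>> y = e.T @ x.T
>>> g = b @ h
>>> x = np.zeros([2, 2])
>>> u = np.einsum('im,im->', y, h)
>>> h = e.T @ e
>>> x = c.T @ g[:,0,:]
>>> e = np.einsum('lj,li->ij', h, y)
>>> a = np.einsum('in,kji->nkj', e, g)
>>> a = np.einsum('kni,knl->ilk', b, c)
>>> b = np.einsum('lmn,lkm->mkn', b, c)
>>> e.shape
(5, 2)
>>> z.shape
(5, 3, 7)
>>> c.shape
(7, 3, 3)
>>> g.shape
(7, 3, 5)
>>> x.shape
(3, 3, 5)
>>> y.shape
(2, 5)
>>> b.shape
(3, 3, 2)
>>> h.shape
(2, 2)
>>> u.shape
()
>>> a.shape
(2, 3, 7)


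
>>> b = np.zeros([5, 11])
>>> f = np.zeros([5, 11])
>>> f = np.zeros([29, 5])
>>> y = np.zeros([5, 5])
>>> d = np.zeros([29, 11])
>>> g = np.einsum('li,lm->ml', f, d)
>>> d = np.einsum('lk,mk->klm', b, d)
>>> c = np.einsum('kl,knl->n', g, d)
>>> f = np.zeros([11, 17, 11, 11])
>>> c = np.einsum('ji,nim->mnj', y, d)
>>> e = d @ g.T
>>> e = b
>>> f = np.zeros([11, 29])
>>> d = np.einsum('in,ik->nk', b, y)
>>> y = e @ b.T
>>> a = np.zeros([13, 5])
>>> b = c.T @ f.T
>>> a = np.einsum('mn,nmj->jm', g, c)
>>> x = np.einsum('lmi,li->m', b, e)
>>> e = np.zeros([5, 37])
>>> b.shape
(5, 11, 11)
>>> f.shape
(11, 29)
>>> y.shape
(5, 5)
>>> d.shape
(11, 5)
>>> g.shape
(11, 29)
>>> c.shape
(29, 11, 5)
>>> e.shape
(5, 37)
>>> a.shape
(5, 11)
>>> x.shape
(11,)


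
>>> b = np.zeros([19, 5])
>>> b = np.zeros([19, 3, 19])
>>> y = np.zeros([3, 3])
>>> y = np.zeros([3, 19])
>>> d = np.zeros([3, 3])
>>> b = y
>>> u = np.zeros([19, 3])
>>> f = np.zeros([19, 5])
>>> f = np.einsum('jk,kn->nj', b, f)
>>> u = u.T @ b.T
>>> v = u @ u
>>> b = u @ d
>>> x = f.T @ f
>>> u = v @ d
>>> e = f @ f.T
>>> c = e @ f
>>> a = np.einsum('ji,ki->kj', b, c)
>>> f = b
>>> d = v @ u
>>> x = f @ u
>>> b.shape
(3, 3)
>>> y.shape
(3, 19)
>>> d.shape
(3, 3)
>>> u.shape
(3, 3)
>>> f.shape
(3, 3)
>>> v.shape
(3, 3)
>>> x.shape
(3, 3)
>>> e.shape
(5, 5)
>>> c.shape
(5, 3)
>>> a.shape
(5, 3)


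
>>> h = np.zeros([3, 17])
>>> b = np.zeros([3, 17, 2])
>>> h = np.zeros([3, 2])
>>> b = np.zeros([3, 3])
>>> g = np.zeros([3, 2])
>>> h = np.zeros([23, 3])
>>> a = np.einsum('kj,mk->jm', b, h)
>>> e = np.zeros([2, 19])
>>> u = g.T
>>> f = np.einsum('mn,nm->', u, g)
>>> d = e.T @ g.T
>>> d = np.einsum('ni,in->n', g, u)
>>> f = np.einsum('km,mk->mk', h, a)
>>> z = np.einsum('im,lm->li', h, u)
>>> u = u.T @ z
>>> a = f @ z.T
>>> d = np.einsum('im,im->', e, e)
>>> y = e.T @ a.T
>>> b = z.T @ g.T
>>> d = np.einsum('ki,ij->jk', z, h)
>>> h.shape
(23, 3)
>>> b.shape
(23, 3)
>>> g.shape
(3, 2)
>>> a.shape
(3, 2)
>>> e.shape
(2, 19)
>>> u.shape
(3, 23)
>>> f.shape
(3, 23)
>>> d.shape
(3, 2)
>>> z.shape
(2, 23)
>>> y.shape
(19, 3)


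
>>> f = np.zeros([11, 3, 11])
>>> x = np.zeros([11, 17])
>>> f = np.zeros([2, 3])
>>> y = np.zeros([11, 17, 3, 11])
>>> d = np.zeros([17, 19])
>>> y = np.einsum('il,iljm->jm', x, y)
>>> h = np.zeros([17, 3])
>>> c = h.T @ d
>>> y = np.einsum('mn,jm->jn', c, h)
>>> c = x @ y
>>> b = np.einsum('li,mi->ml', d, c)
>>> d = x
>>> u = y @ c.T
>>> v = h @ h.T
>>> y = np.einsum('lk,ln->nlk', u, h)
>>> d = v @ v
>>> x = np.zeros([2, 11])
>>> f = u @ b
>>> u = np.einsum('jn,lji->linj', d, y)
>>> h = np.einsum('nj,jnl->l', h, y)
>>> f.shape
(17, 17)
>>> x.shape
(2, 11)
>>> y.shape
(3, 17, 11)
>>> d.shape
(17, 17)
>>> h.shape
(11,)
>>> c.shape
(11, 19)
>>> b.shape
(11, 17)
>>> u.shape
(3, 11, 17, 17)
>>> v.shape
(17, 17)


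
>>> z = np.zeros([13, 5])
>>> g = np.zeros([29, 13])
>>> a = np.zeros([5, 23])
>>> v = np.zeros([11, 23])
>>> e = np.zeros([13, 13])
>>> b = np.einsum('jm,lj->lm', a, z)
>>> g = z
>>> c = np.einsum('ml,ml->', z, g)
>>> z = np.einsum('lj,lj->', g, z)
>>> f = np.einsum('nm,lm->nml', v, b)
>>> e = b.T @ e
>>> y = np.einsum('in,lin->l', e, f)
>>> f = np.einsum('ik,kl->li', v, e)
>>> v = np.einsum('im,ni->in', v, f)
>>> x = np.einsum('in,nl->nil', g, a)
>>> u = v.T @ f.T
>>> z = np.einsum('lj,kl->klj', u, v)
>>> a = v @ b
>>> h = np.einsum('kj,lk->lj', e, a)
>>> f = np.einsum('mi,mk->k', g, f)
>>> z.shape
(11, 13, 13)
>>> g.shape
(13, 5)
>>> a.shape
(11, 23)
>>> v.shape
(11, 13)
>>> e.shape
(23, 13)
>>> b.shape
(13, 23)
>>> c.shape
()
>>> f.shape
(11,)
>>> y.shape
(11,)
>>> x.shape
(5, 13, 23)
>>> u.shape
(13, 13)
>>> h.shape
(11, 13)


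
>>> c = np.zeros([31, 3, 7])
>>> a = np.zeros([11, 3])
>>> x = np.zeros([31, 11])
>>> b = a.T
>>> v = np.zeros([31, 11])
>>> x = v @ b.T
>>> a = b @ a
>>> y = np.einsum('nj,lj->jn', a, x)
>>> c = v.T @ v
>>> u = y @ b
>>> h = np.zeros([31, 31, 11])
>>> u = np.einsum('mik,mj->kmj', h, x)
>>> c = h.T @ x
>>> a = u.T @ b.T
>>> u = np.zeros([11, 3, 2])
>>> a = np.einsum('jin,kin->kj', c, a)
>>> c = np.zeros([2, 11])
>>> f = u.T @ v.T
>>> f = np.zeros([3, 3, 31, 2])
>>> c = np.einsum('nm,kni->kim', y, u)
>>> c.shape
(11, 2, 3)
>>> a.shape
(3, 11)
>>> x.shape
(31, 3)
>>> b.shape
(3, 11)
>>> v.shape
(31, 11)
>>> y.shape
(3, 3)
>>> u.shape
(11, 3, 2)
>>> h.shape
(31, 31, 11)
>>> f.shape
(3, 3, 31, 2)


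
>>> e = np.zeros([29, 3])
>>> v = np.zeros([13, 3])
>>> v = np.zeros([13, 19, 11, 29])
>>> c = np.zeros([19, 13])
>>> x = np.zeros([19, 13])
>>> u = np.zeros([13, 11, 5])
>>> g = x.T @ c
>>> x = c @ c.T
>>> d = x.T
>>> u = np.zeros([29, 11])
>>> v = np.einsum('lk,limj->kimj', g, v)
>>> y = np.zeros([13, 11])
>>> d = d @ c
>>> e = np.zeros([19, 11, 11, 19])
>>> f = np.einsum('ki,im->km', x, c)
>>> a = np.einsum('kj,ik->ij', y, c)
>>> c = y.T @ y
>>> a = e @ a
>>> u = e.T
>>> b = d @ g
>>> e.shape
(19, 11, 11, 19)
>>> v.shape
(13, 19, 11, 29)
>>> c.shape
(11, 11)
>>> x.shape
(19, 19)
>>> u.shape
(19, 11, 11, 19)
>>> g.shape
(13, 13)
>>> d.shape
(19, 13)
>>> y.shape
(13, 11)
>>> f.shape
(19, 13)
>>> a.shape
(19, 11, 11, 11)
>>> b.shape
(19, 13)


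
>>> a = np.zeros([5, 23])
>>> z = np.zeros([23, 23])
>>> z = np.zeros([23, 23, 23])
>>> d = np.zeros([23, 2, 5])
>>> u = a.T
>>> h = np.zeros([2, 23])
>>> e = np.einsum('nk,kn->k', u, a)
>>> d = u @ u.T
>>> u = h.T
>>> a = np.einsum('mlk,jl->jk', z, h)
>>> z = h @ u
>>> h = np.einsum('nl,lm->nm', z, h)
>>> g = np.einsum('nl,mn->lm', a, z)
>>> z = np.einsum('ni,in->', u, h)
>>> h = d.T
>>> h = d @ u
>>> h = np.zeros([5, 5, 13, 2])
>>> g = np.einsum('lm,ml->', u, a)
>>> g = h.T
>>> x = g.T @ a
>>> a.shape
(2, 23)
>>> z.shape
()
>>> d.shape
(23, 23)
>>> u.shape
(23, 2)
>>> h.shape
(5, 5, 13, 2)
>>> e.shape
(5,)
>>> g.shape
(2, 13, 5, 5)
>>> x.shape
(5, 5, 13, 23)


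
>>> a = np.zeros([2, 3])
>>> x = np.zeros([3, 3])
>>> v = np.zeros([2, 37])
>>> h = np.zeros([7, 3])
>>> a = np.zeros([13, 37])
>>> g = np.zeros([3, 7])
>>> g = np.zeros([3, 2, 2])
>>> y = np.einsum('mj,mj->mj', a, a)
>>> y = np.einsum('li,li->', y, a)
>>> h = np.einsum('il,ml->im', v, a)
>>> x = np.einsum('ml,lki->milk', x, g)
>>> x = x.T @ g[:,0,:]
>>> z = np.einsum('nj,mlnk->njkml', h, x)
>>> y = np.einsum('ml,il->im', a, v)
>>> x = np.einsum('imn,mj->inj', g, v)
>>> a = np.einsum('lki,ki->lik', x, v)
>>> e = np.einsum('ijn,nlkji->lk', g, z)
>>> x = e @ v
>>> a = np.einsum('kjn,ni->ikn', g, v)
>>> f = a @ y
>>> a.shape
(37, 3, 2)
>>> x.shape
(13, 37)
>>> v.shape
(2, 37)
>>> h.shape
(2, 13)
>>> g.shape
(3, 2, 2)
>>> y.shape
(2, 13)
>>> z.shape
(2, 13, 2, 2, 3)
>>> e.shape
(13, 2)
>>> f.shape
(37, 3, 13)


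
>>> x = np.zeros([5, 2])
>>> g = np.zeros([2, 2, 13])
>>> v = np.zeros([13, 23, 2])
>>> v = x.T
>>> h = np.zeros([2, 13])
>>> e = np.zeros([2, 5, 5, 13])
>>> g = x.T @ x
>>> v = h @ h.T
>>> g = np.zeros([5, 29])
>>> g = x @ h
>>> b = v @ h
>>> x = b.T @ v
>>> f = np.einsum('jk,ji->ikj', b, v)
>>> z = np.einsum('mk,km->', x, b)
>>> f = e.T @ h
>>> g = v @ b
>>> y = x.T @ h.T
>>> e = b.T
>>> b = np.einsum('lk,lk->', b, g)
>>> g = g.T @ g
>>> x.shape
(13, 2)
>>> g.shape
(13, 13)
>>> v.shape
(2, 2)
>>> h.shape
(2, 13)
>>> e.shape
(13, 2)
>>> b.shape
()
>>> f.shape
(13, 5, 5, 13)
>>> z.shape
()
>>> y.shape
(2, 2)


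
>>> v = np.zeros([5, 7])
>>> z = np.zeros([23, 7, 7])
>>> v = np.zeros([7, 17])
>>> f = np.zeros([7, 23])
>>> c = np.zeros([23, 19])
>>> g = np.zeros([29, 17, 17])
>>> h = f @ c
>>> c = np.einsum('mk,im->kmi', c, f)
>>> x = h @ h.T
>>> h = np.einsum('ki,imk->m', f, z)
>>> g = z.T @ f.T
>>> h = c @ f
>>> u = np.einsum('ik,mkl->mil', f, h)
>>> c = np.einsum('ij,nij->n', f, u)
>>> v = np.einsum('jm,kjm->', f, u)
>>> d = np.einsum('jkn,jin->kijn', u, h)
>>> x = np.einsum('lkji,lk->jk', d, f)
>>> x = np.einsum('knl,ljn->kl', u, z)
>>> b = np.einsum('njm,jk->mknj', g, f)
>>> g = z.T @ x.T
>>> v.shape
()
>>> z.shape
(23, 7, 7)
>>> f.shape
(7, 23)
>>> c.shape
(19,)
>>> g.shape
(7, 7, 19)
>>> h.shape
(19, 23, 23)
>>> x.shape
(19, 23)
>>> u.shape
(19, 7, 23)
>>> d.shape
(7, 23, 19, 23)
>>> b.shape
(7, 23, 7, 7)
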